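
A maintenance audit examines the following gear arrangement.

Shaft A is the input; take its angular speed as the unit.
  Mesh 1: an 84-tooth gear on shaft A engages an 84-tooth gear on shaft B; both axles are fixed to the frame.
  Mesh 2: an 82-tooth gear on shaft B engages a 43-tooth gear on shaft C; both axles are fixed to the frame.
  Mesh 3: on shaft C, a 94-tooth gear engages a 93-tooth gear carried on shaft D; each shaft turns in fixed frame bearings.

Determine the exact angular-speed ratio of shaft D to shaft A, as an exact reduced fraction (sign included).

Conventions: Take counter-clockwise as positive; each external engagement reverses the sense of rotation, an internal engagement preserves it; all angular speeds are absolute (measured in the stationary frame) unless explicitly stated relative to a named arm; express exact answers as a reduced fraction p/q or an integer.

class = fixed-axis compound train [3 meshes; 3 ratios multiply, 3 sense flips]
mesh 1 [84T→84T]: running ratio 1, sense −
mesh 2 [82T→43T]: running ratio 82/43, sense +
mesh 3 [94T→93T]: running ratio 7708/3999, sense −
ω_out/ω_in = -7708/3999

-7708/3999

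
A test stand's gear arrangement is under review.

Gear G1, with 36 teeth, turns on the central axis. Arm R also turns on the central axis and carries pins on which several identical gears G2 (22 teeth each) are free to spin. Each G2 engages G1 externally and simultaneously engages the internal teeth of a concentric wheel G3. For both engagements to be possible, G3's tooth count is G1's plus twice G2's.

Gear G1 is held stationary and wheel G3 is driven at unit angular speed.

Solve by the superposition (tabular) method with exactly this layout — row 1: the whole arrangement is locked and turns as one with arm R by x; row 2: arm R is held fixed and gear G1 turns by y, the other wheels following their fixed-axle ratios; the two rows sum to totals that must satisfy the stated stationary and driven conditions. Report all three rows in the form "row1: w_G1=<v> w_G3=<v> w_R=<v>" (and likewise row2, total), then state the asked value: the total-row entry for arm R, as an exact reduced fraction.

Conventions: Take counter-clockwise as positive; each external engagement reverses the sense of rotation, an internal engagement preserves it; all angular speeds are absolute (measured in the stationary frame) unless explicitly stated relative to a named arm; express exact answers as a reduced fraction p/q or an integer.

row1: w_G1=20/29 w_G3=20/29 w_R=20/29
row2: w_G1=-20/29 w_G3=9/29 w_R=0
total: w_G1=0 w_G3=1 w_R=20/29
asked value: 20/29

planetary set (36T centre, 22T on arm, 80T internal) — Willis relation
row 1 — lock + rotate with arm: ω_sun = ω_ring = ω_arm = x
row 2: sun turns y, ring = −(36/80)·y, arm 0
boundary: total ω_sun = x + y = 0 and total ω_ring = x − (36/80)·y = 1  ⇒  y = -20/29, x = 20/29
row 2 ring = −(36/80)·(-20/29) = 9/29
totals (row 1 + row 2): sun 20/29 + (-20/29) = 0, ring 20/29 + 9/29 = 1, arm 20/29 + 0 = 20/29
asked cell (total, arm) = 20/29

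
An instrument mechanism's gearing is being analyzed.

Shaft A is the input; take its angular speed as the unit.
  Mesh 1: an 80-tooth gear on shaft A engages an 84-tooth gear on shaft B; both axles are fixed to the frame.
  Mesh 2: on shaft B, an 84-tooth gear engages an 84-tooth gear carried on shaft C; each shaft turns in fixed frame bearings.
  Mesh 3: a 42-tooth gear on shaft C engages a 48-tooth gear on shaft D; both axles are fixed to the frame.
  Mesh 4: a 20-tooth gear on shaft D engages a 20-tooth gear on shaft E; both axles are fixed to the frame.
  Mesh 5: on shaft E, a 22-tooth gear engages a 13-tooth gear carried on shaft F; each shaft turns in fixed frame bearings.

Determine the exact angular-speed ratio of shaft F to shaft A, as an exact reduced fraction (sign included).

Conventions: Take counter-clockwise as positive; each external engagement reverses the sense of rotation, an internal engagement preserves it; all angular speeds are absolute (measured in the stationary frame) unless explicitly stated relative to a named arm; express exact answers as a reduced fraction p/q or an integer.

-55/39

class = fixed-axis compound train [5 meshes; 5 ratios multiply, 5 sense flips]
mesh 1 [80T→84T]: running ratio 20/21, sense −
mesh 2 [84T→84T]: running ratio 20/21, sense +
mesh 3 [42T→48T]: running ratio 5/6, sense −
mesh 4 [20T→20T]: running ratio 5/6, sense +
mesh 5 [22T→13T]: running ratio 55/39, sense −
ω_out/ω_in = -55/39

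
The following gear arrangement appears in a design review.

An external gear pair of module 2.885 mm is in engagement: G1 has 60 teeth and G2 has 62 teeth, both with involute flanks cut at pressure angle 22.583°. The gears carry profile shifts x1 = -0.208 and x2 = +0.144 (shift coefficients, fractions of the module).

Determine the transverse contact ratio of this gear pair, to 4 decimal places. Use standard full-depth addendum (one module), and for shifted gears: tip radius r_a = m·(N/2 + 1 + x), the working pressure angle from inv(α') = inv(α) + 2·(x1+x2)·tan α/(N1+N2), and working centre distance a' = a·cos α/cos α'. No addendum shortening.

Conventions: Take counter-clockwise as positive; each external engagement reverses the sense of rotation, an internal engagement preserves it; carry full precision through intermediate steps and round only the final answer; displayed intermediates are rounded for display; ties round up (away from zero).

recognized (one external pair, fixed centres): single-mesh tooth geometry, m = 2.885, N1 = 60, N2 = 62
base radii: r_b1 = 79.913709, r_b2 = 82.577500
tip radii: r_a1 = 88.834920, r_a2 = 92.735440
inv(α') = inv(22.583°) + 2·(-0.208+0.144)·tan α/(60+62) = 0.02132768  ⇒  α' = 22.43743°
a' = a·cos α / cos α' = 175.9850·cos 22.583°/cos 22.43743° = 175.799795
action lengths: √(r_a1²−r_b1²) = 38.800026, √(r_a2²−r_b2²) = 42.199744
base pitch p_b = π·m·cos α = 8.368544
CR = (38.800026 + 42.199744 − 175.799795·sin 22.43743°)/8.368544 = 1.661164
contact ratio ≈ 1.6612

1.6612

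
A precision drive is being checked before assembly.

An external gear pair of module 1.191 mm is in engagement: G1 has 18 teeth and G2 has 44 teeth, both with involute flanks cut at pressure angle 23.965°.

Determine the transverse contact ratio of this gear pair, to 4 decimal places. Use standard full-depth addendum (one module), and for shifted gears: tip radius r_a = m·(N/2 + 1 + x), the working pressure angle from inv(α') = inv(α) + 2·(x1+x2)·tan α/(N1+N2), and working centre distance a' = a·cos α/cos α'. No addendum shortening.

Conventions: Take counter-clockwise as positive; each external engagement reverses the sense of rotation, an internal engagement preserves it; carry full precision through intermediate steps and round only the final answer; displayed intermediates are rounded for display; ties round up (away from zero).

topology: single-mesh involute geometry — m = 1.191, 18T/44T pair
base radii: r_b1 = 9.794955, r_b2 = 23.943224
tip radii: r_a1 = 11.910000, r_a2 = 27.393000
no profile shift: α' = α, a' = a
action lengths: √(r_a1²−r_b1²) = 6.775467, √(r_a2²−r_b2²) = 13.307835
base pitch p_b = π·m·cos α = 3.419084
CR = (6.775467 + 13.307835 − 36.921000·sin 23.96500°)/3.419084 = 1.487762
contact ratio ≈ 1.4878

1.4878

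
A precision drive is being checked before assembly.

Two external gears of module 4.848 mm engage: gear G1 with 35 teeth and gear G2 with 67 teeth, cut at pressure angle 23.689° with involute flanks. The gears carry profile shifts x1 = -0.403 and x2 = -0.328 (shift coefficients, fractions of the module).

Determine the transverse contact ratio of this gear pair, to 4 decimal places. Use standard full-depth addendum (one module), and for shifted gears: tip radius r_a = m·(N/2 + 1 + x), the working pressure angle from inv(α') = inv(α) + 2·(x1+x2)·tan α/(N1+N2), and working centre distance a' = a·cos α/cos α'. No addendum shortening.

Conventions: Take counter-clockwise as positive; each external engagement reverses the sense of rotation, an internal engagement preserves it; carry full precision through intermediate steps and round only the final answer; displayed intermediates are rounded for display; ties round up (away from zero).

single-mesh involute tooth geometry (35T engaging 67T at module 4.848)
base radii: r_b1 = 77.691360, r_b2 = 148.723460
tip radii: r_a1 = 87.734256, r_a2 = 165.665856
inv(α') = inv(23.689°) + 2·(-0.403-0.328)·tan α/(35+67) = 0.01900069  ⇒  α' = 21.62329°
a' = a·cos α / cos α' = 247.2480·cos 23.689°/cos 21.62329° = 243.554542
action lengths: √(r_a1²−r_b1²) = 40.759689, √(r_a2²−r_b2²) = 72.982930
base pitch p_b = π·m·cos α = 13.947120
CR = (40.759689 + 72.982930 − 243.554542·sin 21.62329°)/13.947120 = 1.720224
contact ratio ≈ 1.7202

1.7202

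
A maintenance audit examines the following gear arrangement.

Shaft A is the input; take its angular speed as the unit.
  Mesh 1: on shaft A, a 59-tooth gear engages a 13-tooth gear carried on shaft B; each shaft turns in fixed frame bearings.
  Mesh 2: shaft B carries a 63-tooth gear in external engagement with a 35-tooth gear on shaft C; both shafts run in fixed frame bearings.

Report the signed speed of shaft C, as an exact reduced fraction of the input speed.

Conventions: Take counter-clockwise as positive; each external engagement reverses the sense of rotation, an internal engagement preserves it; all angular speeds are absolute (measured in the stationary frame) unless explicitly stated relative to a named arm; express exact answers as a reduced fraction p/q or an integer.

531/65

2-mesh fixed-axis compound train (all bearings frame-fixed)
mesh 1 [59T→13T]: |ω|/ω_in = 1×59/13 = 59/13, sense flips to −
mesh 2 [63T→35T]: |ω|/ω_in = (59/13)×63/35 = 531/65, sense flips to +
signed output speed (× input speed) = 531/65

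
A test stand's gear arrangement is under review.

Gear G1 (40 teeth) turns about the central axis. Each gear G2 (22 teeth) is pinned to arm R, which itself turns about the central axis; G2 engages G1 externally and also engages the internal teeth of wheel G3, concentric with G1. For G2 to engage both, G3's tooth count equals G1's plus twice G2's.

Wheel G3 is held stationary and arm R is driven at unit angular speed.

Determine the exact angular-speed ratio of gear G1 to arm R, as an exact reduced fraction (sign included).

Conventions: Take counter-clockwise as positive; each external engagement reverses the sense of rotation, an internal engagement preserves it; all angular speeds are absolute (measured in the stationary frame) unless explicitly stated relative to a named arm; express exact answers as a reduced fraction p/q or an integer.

31/10

class = planetary set [G3 = 40+2·22 = 84; Willis about the carrier]
ring teeth: 40 + 2·22 = 84
40(ω_sun−ω_arm) = −84(ω_ring−ω_arm),  ω_ring = 0, ω_arm = 1
ω_sun = 1 − (84/40)(0−1) = 31/10
ω_out/ω_in = 31/10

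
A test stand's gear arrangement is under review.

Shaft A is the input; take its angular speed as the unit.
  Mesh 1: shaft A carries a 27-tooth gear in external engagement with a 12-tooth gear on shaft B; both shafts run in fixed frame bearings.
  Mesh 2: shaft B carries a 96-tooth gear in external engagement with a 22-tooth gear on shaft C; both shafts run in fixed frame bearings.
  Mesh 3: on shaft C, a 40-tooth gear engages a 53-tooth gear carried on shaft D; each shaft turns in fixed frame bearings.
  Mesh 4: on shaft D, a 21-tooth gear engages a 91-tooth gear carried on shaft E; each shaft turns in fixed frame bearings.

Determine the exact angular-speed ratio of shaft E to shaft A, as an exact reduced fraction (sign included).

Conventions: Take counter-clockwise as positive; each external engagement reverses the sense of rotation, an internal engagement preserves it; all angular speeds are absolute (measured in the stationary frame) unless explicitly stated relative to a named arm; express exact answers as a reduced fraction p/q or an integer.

class = fixed-axis compound train [4 meshes; 4 ratios multiply, 4 sense flips]
mesh 1 [27T→12T]: running ratio 9/4, sense −
mesh 2 [96T→22T]: running ratio 108/11, sense +
mesh 3 [40T→53T]: running ratio 4320/583, sense −
mesh 4 [21T→91T]: running ratio 12960/7579, sense +
ω_out/ω_in = 12960/7579

12960/7579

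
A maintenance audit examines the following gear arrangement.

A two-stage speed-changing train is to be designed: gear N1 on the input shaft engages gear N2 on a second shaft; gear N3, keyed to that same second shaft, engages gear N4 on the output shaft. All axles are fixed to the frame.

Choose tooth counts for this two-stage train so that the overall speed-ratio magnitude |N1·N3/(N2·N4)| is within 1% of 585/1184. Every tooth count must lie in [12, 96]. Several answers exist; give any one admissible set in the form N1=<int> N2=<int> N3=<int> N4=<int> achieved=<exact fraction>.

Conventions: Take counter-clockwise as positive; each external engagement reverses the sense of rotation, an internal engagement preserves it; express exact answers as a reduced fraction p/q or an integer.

class = fixed-axis compound train [2-stage, 585/1184 wanted]
target = 585/1184 in lowest terms: an exact hit needs N1·N3 = k·585 and N2·N4 = k·1184 for one integer k, every count in [12, 96]; additionally prefer no 1:1 stage (N1 ≠ N2, N3 ≠ N4)
k = 1: N1·N3 = 585 = 13·45, N2·N4 = 1184 = 16·74
achieved = 13·45/(16·74) = 585/1184; |achieved − target| = 0 ≤ 117/23680 ✓

N1=13 N2=16 N3=45 N4=74 achieved=585/1184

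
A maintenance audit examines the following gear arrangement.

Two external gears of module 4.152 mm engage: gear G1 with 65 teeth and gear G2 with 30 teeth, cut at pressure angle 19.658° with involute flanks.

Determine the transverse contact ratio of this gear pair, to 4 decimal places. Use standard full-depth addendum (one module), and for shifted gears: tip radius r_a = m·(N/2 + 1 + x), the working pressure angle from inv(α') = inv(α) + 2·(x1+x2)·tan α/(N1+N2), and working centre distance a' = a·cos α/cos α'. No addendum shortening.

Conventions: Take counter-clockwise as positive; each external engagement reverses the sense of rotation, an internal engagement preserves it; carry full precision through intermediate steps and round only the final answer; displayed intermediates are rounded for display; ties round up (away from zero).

recognized (one external pair, fixed centres): single-mesh tooth geometry, m = 4.152, N1 = 65, N2 = 30
base radii: r_b1 = 127.075345, r_b2 = 58.650159
tip radii: r_a1 = 139.092000, r_a2 = 66.432000
no profile shift: α' = α, a' = a
action lengths: √(r_a1²−r_b1²) = 56.554762, √(r_a2²−r_b2²) = 31.198869
base pitch p_b = π·m·cos α = 12.283661
CR = (56.554762 + 31.198869 − 197.220000·sin 19.65800°)/12.283661 = 1.742789
contact ratio ≈ 1.7428

1.7428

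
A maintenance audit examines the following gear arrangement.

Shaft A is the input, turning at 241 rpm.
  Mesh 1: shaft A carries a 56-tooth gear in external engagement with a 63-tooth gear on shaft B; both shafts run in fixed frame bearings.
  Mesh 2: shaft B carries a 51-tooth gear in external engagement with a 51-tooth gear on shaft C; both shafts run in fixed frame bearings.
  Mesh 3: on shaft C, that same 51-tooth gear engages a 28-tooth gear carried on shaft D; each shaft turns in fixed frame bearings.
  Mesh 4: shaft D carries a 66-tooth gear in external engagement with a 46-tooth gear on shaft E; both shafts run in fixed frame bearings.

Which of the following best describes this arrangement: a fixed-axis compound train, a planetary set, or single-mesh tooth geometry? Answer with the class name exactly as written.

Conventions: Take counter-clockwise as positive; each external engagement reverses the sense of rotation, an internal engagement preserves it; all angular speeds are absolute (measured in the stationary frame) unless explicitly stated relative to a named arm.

fixed-axis compound train

class = fixed-axis compound train [4 meshes; 4 ratios multiply, 4 sense flips]
classification: fixed-axis compound train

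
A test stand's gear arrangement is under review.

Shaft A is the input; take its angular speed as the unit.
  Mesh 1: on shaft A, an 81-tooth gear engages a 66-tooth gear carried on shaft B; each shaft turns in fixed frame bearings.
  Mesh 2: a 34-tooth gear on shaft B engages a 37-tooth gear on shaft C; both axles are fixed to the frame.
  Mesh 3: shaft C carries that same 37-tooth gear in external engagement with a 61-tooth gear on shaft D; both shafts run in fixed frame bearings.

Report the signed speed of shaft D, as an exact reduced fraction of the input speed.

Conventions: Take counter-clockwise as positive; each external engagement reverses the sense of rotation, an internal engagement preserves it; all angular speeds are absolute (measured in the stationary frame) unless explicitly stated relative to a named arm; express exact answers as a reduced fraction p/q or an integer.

3-mesh fixed-axis compound train (all bearings frame-fixed)
mesh 1 [81T→66T]: |ω|/ω_in = 1×81/66 = 27/22, sense flips to −
mesh 2 [34T→37T]: |ω|/ω_in = (27/22)×34/37 = 459/407, sense flips to +
mesh 3 [37T→61T]: |ω|/ω_in = (459/407)×37/61 = 459/671, sense flips to −
signed output speed (× input speed) = -459/671

-459/671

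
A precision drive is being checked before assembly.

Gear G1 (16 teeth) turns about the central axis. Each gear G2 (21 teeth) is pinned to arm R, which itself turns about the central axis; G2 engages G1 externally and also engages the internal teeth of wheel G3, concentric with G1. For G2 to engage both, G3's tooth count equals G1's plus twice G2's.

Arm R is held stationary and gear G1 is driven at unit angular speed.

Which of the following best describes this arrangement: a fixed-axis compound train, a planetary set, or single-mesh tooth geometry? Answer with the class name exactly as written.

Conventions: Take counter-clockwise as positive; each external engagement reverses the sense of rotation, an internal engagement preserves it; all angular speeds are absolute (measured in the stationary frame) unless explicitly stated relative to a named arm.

planetary set (16T centre, 21T on arm, 58T internal) — Willis relation
classification: planetary set

planetary set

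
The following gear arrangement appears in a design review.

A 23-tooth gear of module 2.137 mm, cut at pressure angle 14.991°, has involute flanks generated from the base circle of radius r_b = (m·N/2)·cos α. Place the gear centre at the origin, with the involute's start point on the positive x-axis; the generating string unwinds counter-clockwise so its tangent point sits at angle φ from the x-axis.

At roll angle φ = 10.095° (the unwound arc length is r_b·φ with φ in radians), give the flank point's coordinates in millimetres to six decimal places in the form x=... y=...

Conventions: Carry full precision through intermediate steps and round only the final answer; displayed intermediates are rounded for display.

x=24.104724 y=0.043146

class = single-mesh tooth geometry [base-circle involute, m = 2.137, 23T]
pitch radius r_p = m·N/2 = 2.137·23/2 = 24.575500
base radius r_b = r_p·cos α = 24.575500·cos 14.991° = 23.739109
roll angle φ = 10.095° = 0.17619099 rad
x = r_b·(cos φ + φ·sin φ) = 24.104724
y = r_b·(sin φ − φ·cos φ) = 0.043146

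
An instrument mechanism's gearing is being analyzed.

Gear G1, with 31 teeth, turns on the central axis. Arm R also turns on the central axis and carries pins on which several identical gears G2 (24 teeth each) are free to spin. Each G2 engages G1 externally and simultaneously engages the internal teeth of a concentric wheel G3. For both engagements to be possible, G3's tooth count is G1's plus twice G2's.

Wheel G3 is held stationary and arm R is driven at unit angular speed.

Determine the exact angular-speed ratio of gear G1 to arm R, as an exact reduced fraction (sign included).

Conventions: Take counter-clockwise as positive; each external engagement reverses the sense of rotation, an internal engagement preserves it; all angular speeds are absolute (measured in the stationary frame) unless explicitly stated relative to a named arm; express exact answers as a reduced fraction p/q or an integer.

110/31

recognized (axles ride arm R): planetary set, 31/24/79 teeth
ring teeth: 31 + 2·24 = 79
31(ω_sun−ω_arm) = −79(ω_ring−ω_arm),  ω_ring = 0, ω_arm = 1
ω_sun = 1 − (79/31)(0−1) = 110/31
ω_out/ω_in = 110/31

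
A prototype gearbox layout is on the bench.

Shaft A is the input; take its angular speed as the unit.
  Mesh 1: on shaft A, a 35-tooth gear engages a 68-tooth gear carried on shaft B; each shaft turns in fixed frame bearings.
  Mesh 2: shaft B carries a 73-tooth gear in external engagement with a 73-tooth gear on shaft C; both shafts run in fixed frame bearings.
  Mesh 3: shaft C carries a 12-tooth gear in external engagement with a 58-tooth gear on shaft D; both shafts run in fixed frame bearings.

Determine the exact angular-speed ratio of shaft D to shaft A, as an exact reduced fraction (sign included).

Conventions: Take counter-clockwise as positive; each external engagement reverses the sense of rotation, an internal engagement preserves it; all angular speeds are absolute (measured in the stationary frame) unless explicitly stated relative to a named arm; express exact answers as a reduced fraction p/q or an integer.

-105/986

class = fixed-axis compound train [3 meshes; 3 ratios multiply, 3 sense flips]
mesh 1 [35T→68T]: running ratio 35/68, sense −
mesh 2 [73T→73T]: running ratio 35/68, sense +
mesh 3 [12T→58T]: running ratio 105/986, sense −
ω_out/ω_in = -105/986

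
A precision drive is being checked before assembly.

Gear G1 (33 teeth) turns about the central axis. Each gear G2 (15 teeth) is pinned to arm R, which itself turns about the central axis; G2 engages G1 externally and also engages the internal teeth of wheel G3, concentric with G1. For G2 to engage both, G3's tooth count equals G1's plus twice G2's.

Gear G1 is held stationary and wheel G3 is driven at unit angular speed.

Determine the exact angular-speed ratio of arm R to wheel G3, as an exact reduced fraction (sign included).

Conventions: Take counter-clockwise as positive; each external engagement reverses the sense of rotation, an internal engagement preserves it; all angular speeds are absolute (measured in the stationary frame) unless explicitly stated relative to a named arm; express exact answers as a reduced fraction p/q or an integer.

21/32

recognized (axles ride arm R): planetary set, 33/15/63 teeth
ring teeth: 33 + 2·15 = 63
33(ω_sun−ω_arm) = −63(ω_ring−ω_arm),  ω_sun = 0, ω_ring = 1
33(0−ω_arm) = −63(1−ω_arm)  ⇒  96·ω_arm = 63  ⇒  ω_arm = 21/32
ω_out/ω_in = 21/32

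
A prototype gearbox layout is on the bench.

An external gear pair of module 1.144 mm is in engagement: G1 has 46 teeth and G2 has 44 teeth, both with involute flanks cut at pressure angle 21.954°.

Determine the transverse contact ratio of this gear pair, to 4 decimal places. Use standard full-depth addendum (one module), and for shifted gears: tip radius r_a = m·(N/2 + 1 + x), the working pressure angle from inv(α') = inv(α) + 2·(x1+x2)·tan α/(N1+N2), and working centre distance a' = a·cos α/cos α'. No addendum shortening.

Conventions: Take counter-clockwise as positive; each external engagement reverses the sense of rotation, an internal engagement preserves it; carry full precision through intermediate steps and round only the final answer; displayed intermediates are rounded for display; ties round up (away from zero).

recognized (one external pair, fixed centres): single-mesh tooth geometry, m = 1.144, N1 = 46, N2 = 44
base radii: r_b1 = 24.403967, r_b2 = 23.342925
tip radii: r_a1 = 27.456000, r_a2 = 26.312000
no profile shift: α' = α, a' = a
action lengths: √(r_a1²−r_b1²) = 12.580871, √(r_a2²−r_b2²) = 12.142042
base pitch p_b = π·m·cos α = 3.333362
CR = (12.580871 + 12.142042 − 51.480000·sin 21.95400°)/3.333362 = 1.642934
contact ratio ≈ 1.6429

1.6429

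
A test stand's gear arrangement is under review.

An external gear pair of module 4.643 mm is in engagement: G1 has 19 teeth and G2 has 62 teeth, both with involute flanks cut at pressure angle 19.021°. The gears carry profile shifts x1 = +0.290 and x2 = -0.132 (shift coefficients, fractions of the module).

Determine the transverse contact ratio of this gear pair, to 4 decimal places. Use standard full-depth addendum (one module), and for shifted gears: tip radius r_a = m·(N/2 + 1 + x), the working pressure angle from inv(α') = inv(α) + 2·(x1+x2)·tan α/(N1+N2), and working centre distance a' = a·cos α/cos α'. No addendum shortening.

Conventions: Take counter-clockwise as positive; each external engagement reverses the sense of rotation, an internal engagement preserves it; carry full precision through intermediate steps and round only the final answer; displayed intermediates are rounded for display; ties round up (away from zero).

1.6251

single-mesh involute tooth geometry (19T engaging 62T at module 4.643)
base radii: r_b1 = 41.700140, r_b2 = 136.074141
tip radii: r_a1 = 50.097970, r_a2 = 147.963124
inv(α') = inv(19.021°) + 2·(+0.290-0.132)·tan α/(19+62) = 0.01410346  ⇒  α' = 19.64688°
a' = a·cos α / cos α' = 188.0415·cos 19.021°/cos 19.64688° = 188.763594
action lengths: √(r_a1²−r_b1²) = 27.765175, √(r_a2²−r_b2²) = 58.111223
base pitch p_b = π·m·cos α = 13.789985
CR = (27.765175 + 58.111223 − 188.763594·sin 19.64688°)/13.789985 = 1.625083
contact ratio ≈ 1.6251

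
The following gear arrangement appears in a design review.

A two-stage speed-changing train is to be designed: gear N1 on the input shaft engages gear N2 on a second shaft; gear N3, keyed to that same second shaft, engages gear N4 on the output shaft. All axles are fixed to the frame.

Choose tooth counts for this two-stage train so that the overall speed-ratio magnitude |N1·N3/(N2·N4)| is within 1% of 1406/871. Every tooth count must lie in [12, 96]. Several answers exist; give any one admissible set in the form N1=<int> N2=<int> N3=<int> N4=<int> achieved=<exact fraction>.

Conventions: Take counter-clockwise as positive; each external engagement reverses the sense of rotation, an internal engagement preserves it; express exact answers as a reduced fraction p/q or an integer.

topology: fixed-axis compound train — 2 stages, target 1406/871
target = 1406/871 in lowest terms: an exact hit needs N1·N3 = k·1406 and N2·N4 = k·871 for one integer k, every count in [12, 96]; additionally prefer no 1:1 stage (N1 ≠ N2, N3 ≠ N4)
k = 1: N1·N3 = 1406 = 19·74, N2·N4 = 871 = 13·67
achieved = 19·74/(13·67) = 1406/871; |achieved − target| = 0 ≤ 703/43550 ✓

N1=19 N2=13 N3=74 N4=67 achieved=1406/871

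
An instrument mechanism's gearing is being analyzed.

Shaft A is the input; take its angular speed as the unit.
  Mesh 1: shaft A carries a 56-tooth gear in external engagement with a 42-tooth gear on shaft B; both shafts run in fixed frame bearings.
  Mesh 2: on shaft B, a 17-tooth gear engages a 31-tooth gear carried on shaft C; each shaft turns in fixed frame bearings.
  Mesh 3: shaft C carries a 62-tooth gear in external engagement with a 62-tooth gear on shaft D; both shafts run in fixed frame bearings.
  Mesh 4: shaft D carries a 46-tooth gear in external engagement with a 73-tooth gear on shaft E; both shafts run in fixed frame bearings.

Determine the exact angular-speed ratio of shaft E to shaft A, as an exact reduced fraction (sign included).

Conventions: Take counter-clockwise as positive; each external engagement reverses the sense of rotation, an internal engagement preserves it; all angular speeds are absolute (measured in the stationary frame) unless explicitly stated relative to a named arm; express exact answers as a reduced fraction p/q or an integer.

3128/6789

class = fixed-axis compound train [4 meshes; 4 ratios multiply, 4 sense flips]
mesh 1 [56T→42T]: running ratio 4/3, sense −
mesh 2 [17T→31T]: running ratio 68/93, sense +
mesh 3 [62T→62T]: running ratio 68/93, sense −
mesh 4 [46T→73T]: running ratio 3128/6789, sense +
ω_out/ω_in = 3128/6789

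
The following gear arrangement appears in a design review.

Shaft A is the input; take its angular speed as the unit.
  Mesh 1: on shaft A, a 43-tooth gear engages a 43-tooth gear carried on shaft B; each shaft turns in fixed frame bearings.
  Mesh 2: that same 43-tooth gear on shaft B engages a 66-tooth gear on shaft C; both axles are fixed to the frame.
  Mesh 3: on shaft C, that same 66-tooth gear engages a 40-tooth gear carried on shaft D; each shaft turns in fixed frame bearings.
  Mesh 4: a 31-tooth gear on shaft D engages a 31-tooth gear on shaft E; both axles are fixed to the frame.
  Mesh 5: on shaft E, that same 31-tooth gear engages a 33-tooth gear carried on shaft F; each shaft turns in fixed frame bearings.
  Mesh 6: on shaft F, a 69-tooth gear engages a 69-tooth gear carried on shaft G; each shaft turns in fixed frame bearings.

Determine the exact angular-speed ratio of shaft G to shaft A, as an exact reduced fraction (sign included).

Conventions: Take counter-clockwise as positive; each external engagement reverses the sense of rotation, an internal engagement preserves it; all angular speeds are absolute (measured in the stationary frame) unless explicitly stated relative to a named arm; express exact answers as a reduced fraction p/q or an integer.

class = fixed-axis compound train [6 meshes; 6 ratios multiply, 6 sense flips]
mesh 1 [43T→43T]: running ratio 1, sense −
mesh 2 [43T→66T]: running ratio 43/66, sense +
mesh 3 [66T→40T]: running ratio 43/40, sense −
mesh 4 [31T→31T]: running ratio 43/40, sense +
mesh 5 [31T→33T]: running ratio 1333/1320, sense −
mesh 6 [69T→69T]: running ratio 1333/1320, sense +
ω_out/ω_in = 1333/1320

1333/1320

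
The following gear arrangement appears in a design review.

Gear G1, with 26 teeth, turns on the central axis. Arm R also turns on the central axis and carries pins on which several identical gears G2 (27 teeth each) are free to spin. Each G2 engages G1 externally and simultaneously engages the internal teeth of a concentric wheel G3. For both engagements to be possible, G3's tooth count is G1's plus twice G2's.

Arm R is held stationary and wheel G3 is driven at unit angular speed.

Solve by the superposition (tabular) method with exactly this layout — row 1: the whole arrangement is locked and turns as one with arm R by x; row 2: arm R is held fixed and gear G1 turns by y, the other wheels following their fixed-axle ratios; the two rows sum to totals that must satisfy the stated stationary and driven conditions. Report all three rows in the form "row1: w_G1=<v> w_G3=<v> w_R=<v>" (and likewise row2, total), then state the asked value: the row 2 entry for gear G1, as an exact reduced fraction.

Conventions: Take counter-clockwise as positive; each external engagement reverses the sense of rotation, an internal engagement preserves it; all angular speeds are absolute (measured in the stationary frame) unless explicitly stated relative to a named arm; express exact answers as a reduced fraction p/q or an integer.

class = planetary set [G3 = 26+2·27 = 80; Willis about the carrier]
row 1: whole set turns with the arm by x
row 2 — arm fixed, fixed-axis ratios: sun y, ring −(26/80)·y, arm 0
boundary: total ω_arm = x = 0 and total ω_ring = x − (26/80)·y = 1  ⇒  y = -40/13, x = 0
row 2 ring = −(26/80)·(-40/13) = 1
totals (row 1 + row 2): sun 0 + (-40/13) = -40/13, ring 0 + 1 = 1, arm 0 + 0 = 0
asked cell (row2, sun) = -40/13

row1: w_G1=0 w_G3=0 w_R=0
row2: w_G1=-40/13 w_G3=1 w_R=0
total: w_G1=-40/13 w_G3=1 w_R=0
asked value: -40/13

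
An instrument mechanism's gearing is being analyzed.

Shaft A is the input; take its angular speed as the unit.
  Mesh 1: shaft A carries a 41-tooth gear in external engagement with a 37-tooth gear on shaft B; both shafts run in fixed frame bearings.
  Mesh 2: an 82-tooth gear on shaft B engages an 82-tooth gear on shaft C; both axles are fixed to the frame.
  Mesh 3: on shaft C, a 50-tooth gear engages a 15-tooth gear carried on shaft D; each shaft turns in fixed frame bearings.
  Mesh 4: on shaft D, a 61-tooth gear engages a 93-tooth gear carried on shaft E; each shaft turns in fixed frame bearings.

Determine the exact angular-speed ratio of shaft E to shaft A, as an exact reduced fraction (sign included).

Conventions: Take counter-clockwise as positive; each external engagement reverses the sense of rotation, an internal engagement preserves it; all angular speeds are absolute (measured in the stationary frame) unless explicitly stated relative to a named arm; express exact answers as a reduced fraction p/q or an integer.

class = fixed-axis compound train [4 meshes; 4 ratios multiply, 4 sense flips]
mesh 1 [41T→37T]: running ratio 41/37, sense −
mesh 2 [82T→82T]: running ratio 41/37, sense +
mesh 3 [50T→15T]: running ratio 410/111, sense −
mesh 4 [61T→93T]: running ratio 25010/10323, sense +
ω_out/ω_in = 25010/10323

25010/10323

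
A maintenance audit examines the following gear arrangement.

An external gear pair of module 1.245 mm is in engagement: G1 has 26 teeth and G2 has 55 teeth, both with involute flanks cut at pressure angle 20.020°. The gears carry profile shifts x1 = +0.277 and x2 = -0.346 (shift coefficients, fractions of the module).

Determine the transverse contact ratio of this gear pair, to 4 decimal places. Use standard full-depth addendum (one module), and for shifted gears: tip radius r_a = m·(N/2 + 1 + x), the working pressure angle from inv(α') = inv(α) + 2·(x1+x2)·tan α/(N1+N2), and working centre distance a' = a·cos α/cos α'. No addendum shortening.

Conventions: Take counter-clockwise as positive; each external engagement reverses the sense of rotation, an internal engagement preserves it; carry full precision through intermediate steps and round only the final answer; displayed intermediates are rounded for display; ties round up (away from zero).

class = single-mesh tooth geometry [involute pair 26T × 55T, m = 1.245]
base radii: r_b1 = 15.206992, r_b2 = 32.168637
tip radii: r_a1 = 17.774865, r_a2 = 35.051730
inv(α') = inv(20.020°) + 2·(+0.277-0.346)·tan α/(26+55) = 0.01432991  ⇒  α' = 19.74811°
a' = a·cos α / cos α' = 50.4225·cos 20.020°/cos 19.74811° = 50.336033
action lengths: √(r_a1²−r_b1²) = 9.202892, √(r_a2²−r_b2²) = 13.921300
base pitch p_b = π·m·cos α = 3.674936
CR = (9.202892 + 13.921300 − 50.336033·sin 19.74811°)/3.674936 = 1.664347
contact ratio ≈ 1.6643

1.6643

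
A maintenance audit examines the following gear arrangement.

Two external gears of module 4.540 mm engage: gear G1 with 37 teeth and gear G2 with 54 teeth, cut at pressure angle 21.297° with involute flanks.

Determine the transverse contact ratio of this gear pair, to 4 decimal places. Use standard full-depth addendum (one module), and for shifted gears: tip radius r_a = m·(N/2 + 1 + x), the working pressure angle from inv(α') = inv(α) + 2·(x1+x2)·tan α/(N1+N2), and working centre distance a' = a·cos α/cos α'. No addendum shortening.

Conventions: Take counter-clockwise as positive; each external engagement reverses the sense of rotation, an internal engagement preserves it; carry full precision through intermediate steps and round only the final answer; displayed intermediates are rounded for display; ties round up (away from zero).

single-mesh involute tooth geometry (37T engaging 54T at module 4.540)
base radii: r_b1 = 78.254344, r_b2 = 114.209042
tip radii: r_a1 = 88.530000, r_a2 = 127.120000
no profile shift: α' = α, a' = a
action lengths: √(r_a1²−r_b1²) = 41.398292, √(r_a2²−r_b2²) = 55.819254
base pitch p_b = π·m·cos α = 13.288825
CR = (41.398292 + 55.819254 − 206.570000·sin 21.29700°)/13.288825 = 1.669886
contact ratio ≈ 1.6699

1.6699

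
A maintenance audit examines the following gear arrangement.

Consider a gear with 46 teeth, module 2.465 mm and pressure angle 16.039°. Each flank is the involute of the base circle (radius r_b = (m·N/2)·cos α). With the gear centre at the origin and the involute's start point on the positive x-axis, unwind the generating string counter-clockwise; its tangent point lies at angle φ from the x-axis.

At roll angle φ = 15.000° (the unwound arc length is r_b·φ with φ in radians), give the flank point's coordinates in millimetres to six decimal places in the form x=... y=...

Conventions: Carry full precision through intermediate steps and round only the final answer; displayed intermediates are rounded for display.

x=56.323486 y=0.323673

class = single-mesh tooth geometry [base-circle involute, m = 2.465, 46T]
pitch radius r_p = m·N/2 = 2.465·46/2 = 56.695000
base radius r_b = r_p·cos α = 56.695000·cos 16.039° = 54.488082
roll angle φ = 15.000° = 0.26179939 rad
x = r_b·(cos φ + φ·sin φ) = 56.323486
y = r_b·(sin φ − φ·cos φ) = 0.323673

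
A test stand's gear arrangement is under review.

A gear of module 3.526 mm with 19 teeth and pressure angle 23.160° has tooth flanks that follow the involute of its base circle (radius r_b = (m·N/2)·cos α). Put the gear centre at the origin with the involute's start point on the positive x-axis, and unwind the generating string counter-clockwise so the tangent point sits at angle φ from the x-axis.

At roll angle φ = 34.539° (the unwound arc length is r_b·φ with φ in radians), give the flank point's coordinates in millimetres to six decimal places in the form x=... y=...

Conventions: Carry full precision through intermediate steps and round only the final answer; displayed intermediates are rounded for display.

x=35.895054 y=2.168157

class = single-mesh tooth geometry [base-circle involute, m = 3.526, 19T]
pitch radius r_p = m·N/2 = 3.526·19/2 = 33.497000
base radius r_b = r_p·cos α = 33.497000·cos 23.160° = 30.797481
roll angle φ = 34.539° = 0.60281927 rad
x = r_b·(cos φ + φ·sin φ) = 35.895054
y = r_b·(sin φ − φ·cos φ) = 2.168157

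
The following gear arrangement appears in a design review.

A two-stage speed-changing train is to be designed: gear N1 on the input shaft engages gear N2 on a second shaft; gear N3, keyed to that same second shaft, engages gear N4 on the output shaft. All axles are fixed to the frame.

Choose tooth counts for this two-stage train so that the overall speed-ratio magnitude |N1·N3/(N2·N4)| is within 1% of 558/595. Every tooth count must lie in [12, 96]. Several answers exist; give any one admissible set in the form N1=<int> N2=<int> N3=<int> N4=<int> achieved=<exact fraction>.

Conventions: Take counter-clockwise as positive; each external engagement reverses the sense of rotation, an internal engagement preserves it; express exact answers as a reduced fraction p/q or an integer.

N1=18 N2=17 N3=31 N4=35 achieved=558/595

design class (target 558/595): fixed-axis compound train
target = 558/595 in lowest terms: an exact hit needs N1·N3 = k·558 and N2·N4 = k·595 for one integer k, every count in [12, 96]; additionally prefer no 1:1 stage (N1 ≠ N2, N3 ≠ N4)
k = 1: N1·N3 = 558 = 18·31, N2·N4 = 595 = 17·35
achieved = 18·31/(17·35) = 558/595; |achieved − target| = 0 ≤ 279/29750 ✓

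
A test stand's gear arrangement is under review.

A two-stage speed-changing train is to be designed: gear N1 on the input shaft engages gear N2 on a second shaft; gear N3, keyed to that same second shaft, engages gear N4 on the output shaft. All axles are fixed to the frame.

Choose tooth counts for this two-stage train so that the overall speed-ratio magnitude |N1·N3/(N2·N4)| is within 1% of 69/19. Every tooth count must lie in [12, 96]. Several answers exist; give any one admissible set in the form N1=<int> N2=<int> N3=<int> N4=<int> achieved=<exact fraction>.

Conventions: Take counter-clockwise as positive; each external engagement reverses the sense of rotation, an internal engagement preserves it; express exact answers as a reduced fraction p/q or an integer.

N1=12 N2=19 N3=69 N4=12 achieved=69/19

2-stage fixed-axis compound train for ratio 69/19
target = 69/19 in lowest terms: an exact hit needs N1·N3 = k·69 and N2·N4 = k·19 for one integer k, every count in [12, 96]; additionally prefer no 1:1 stage (N1 ≠ N2, N3 ≠ N4)
k = 1…11: no 1:1-free in-range split of k·69 and k·19 into factor pairs; take k = 12
k = 12: N1·N3 = 828 = 12·69, N2·N4 = 228 = 19·12
achieved = 12·69/(19·12) = 69/19; |achieved − target| = 0 ≤ 69/1900 ✓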